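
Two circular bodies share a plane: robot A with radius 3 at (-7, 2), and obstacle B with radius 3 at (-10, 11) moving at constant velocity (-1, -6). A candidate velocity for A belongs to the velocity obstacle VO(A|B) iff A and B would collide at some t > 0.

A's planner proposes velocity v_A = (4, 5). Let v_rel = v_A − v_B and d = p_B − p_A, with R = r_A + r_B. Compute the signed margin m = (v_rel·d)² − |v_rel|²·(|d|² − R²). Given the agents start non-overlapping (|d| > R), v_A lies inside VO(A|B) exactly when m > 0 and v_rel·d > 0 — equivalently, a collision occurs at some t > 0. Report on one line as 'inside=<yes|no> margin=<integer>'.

d = (-3, 9),  |d|² = 90;  R = 3+3 = 6,  c = 90−6² = 54
v_rel = (5, 11),  |v_rel|² = 146;  v_rel·d = (5)·(-3) + (11)·(9) = 84
146·t² − 168·t + 54 = 0  ⇒  m = 84² − 146·54 = -828
m = -828 < 0,  v_rel·d = 84 > 0  ⇒  outside

inside=no margin=-828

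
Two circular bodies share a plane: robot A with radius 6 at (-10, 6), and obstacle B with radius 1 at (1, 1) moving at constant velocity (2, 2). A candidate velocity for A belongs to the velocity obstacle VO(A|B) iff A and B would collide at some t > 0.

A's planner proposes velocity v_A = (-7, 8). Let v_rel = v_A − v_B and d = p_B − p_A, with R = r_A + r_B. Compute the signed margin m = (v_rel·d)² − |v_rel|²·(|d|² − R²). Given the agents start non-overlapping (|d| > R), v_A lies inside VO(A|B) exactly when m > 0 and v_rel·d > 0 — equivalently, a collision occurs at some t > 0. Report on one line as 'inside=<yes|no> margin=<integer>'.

d = (11, -5),  |d|² = 146;  R = 6+1 = 7,  c = 146−7² = 97
v_rel = (-9, 6),  |v_rel|² = 117;  v_rel·d = (-9)·(11) + (6)·(-5) = -129
117·t² + 258·t + 97 = 0  ⇒  m = (-129)² − 117·97 = 5292
m = 5292 > 0,  v_rel·d = -129 < 0  ⇒  outside

inside=no margin=5292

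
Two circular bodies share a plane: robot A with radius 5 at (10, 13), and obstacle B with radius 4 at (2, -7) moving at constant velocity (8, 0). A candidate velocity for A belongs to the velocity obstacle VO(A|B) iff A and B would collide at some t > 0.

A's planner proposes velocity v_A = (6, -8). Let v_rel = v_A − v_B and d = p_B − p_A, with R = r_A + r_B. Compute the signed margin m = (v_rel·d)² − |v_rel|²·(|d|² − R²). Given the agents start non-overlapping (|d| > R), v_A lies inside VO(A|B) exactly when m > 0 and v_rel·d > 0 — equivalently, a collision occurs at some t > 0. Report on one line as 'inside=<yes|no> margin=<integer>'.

d = (-8, -20),  |d|² = 464;  R = 5+4 = 9,  c = 464−9² = 383
v_rel = (-2, -8),  |v_rel|² = 68;  v_rel·d = (-2)·(-8) + (-8)·(-20) = 176
68·t² − 352·t + 383 = 0  ⇒  m = 176² − 68·383 = 4932
m = 4932 > 0,  v_rel·d = 176 > 0  ⇒  inside

inside=yes margin=4932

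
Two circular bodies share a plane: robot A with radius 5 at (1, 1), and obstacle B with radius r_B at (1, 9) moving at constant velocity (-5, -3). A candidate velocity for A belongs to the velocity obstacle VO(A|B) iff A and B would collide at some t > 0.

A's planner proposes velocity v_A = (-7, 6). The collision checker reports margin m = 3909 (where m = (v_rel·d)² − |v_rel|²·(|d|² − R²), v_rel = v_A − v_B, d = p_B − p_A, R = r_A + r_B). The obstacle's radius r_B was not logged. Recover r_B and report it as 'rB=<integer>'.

m = 3909
d = (0, 8);  v_rel = (-2, 9),  |v_rel|² = 85
v_rel×d = (-2)·(8) − (9)·(0) = -16
since m = R²·85 − (-16)²:  R² = (256 + 3909) / 85 = 49
R = √49 = 7  ⇒  r_B = 7 − 5 = 2

rB=2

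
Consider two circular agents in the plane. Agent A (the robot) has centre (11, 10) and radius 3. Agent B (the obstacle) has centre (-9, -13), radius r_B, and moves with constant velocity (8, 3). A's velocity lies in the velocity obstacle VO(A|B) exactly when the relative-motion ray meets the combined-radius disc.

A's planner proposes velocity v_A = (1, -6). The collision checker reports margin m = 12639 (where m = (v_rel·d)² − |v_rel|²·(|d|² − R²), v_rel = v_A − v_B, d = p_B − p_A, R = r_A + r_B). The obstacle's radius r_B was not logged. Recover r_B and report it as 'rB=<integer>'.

m = 12639
d = (-20, -23);  v_rel = (-7, -9),  |v_rel|² = 130
v_rel×d = (-7)·(-23) − (-9)·(-20) = -19
since m = R²·130 − (-19)²:  R² = (361 + 12639) / 130 = 100
R = √100 = 10  ⇒  r_B = 10 − 3 = 7

rB=7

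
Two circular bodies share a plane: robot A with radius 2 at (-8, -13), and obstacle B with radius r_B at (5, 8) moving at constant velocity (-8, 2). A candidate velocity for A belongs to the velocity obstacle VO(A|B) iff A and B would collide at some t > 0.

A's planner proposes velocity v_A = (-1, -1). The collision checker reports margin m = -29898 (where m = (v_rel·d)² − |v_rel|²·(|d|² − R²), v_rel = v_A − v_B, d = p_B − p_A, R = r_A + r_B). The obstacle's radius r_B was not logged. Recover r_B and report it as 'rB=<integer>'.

m = -29898
d = (13, 21);  v_rel = (7, -3),  |v_rel|² = 58
v_rel×d = (7)·(21) − (-3)·(13) = 186
since m = R²·58 − 186²:  R² = (34596 + -29898) / 58 = 81
R = √81 = 9  ⇒  r_B = 9 − 2 = 7

rB=7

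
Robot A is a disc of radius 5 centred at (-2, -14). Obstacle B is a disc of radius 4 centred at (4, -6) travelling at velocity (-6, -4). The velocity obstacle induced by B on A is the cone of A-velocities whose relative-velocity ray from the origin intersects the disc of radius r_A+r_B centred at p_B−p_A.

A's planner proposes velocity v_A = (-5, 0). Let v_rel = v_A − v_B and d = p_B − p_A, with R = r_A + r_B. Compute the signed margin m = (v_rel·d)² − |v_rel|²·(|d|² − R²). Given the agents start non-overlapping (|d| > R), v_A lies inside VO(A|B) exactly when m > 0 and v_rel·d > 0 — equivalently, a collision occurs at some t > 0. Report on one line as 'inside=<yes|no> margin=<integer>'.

d = (6, 8),  |d|² = 100;  R = 5+4 = 9,  c = 100−9² = 19
v_rel = (1, 4),  |v_rel|² = 17;  v_rel·d = (1)·(6) + (4)·(8) = 38
17·t² − 76·t + 19 = 0  ⇒  m = 38² − 17·19 = 1121
m = 1121 > 0,  v_rel·d = 38 > 0  ⇒  inside

inside=yes margin=1121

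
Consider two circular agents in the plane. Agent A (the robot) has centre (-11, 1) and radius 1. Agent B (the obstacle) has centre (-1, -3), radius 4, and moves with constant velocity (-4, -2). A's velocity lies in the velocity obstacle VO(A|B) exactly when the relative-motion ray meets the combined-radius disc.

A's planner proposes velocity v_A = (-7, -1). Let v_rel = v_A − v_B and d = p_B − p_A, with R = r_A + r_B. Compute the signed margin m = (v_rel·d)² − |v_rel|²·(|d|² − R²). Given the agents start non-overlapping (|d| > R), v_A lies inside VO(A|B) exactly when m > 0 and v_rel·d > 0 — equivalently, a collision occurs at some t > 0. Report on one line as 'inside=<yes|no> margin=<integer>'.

d = (10, -4),  |d|² = 116;  R = 1+4 = 5,  c = 116−5² = 91
v_rel = (-3, 1),  |v_rel|² = 10;  v_rel·d = (-3)·(10) + (1)·(-4) = -34
10·t² + 68·t + 91 = 0  ⇒  m = (-34)² − 10·91 = 246
m = 246 > 0,  v_rel·d = -34 < 0  ⇒  outside

inside=no margin=246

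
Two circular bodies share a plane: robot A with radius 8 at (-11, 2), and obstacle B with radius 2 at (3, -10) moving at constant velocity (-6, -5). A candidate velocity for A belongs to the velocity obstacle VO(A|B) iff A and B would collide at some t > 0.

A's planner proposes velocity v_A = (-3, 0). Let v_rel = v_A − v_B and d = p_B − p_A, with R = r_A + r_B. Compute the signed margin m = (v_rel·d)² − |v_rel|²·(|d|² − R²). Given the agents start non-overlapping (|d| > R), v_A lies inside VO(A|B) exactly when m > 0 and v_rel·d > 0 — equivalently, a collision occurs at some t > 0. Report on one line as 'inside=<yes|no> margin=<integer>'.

d = (14, -12),  |d|² = 340;  R = 8+2 = 10,  c = 340−10² = 240
v_rel = (3, 5),  |v_rel|² = 34;  v_rel·d = (3)·(14) + (5)·(-12) = -18
34·t² + 36·t + 240 = 0  ⇒  m = (-18)² − 34·240 = -7836
m = -7836 < 0,  v_rel·d = -18 < 0  ⇒  outside

inside=no margin=-7836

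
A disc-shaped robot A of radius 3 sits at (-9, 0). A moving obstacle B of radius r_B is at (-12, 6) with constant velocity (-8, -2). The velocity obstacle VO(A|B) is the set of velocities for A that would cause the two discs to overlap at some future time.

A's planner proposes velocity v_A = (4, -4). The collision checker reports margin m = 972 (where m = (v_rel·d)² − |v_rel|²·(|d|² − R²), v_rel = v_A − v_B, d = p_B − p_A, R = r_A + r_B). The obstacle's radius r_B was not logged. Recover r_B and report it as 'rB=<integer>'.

m = 972
d = (-3, 6);  v_rel = (12, -2),  |v_rel|² = 148
v_rel×d = (12)·(6) − (-2)·(-3) = 66
since m = R²·148 − 66²:  R² = (4356 + 972) / 148 = 36
R = √36 = 6  ⇒  r_B = 6 − 3 = 3

rB=3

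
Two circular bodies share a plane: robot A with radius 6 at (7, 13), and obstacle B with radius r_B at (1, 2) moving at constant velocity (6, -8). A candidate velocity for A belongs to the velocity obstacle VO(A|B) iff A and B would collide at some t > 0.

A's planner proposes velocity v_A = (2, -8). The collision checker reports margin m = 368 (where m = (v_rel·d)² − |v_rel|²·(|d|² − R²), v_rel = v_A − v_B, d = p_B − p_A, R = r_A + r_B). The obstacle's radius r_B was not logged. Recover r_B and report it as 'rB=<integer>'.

m = 368
d = (-6, -11);  v_rel = (-4, 0),  |v_rel|² = 16
v_rel×d = (-4)·(-11) − (0)·(-6) = 44
since m = R²·16 − 44²:  R² = (1936 + 368) / 16 = 144
R = √144 = 12  ⇒  r_B = 12 − 6 = 6

rB=6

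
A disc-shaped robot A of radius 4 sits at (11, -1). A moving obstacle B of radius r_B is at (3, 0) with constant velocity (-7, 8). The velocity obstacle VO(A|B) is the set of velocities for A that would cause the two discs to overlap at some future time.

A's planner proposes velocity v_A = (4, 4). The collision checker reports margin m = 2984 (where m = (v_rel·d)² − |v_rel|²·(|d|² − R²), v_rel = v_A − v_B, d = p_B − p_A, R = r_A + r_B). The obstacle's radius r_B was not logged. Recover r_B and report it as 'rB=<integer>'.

m = 2984
d = (-8, 1);  v_rel = (11, -4),  |v_rel|² = 137
v_rel×d = (11)·(1) − (-4)·(-8) = -21
since m = R²·137 − (-21)²:  R² = (441 + 2984) / 137 = 25
R = √25 = 5  ⇒  r_B = 5 − 4 = 1

rB=1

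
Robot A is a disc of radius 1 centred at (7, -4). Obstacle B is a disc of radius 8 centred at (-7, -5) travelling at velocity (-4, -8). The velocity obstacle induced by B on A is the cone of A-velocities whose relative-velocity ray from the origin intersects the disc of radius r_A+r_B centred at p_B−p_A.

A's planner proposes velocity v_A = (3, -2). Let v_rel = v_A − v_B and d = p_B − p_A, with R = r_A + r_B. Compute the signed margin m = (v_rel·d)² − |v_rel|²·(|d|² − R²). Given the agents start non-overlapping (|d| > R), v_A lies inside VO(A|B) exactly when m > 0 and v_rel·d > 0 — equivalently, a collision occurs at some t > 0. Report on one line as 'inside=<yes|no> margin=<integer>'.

d = (-14, -1),  |d|² = 197;  R = 1+8 = 9,  c = 197−9² = 116
v_rel = (7, 6),  |v_rel|² = 85;  v_rel·d = (7)·(-14) + (6)·(-1) = -104
85·t² + 208·t + 116 = 0  ⇒  m = (-104)² − 85·116 = 956
m = 956 > 0,  v_rel·d = -104 < 0  ⇒  outside

inside=no margin=956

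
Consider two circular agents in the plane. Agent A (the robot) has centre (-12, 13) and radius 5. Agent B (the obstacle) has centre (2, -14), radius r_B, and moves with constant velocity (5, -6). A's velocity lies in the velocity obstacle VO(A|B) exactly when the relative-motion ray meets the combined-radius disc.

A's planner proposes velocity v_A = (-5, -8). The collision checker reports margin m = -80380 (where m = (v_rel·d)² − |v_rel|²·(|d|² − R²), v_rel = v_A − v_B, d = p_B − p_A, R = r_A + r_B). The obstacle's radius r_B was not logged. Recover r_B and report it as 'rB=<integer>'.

m = -80380
d = (14, -27);  v_rel = (-10, -2),  |v_rel|² = 104
v_rel×d = (-10)·(-27) − (-2)·(14) = 298
since m = R²·104 − 298²:  R² = (88804 + -80380) / 104 = 81
R = √81 = 9  ⇒  r_B = 9 − 5 = 4

rB=4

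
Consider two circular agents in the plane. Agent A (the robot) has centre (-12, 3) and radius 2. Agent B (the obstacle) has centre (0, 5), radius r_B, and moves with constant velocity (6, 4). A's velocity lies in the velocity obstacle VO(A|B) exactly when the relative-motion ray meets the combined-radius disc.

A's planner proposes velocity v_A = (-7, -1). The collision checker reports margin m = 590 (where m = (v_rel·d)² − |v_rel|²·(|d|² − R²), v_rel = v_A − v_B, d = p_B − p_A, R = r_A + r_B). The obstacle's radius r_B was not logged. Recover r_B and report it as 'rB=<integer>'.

m = 590
d = (12, 2);  v_rel = (-13, -5),  |v_rel|² = 194
v_rel×d = (-13)·(2) − (-5)·(12) = 34
since m = R²·194 − 34²:  R² = (1156 + 590) / 194 = 9
R = √9 = 3  ⇒  r_B = 3 − 2 = 1

rB=1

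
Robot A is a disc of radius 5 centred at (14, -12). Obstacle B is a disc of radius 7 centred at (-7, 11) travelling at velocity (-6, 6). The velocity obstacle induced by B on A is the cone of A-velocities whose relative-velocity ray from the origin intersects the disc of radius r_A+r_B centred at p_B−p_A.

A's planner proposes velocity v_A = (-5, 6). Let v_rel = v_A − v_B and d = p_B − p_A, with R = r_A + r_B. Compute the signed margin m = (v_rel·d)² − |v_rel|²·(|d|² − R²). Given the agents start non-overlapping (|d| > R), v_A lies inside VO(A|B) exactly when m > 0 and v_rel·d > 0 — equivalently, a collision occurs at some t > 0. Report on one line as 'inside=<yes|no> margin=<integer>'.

d = (-21, 23),  |d|² = 970;  R = 5+7 = 12,  c = 970−12² = 826
v_rel = (1, 0),  |v_rel|² = 1;  v_rel·d = (1)·(-21) + (0)·(23) = -21
1·t² + 42·t + 826 = 0  ⇒  m = (-21)² − 1·826 = -385
m = -385 < 0,  v_rel·d = -21 < 0  ⇒  outside

inside=no margin=-385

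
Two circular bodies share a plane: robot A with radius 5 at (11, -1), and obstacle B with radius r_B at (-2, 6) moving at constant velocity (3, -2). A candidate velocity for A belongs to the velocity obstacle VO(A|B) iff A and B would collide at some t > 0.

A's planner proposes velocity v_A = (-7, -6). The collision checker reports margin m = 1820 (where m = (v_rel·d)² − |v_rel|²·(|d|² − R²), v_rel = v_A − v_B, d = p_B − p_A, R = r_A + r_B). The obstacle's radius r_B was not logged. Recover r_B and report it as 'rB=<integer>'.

m = 1820
d = (-13, 7);  v_rel = (-10, -4),  |v_rel|² = 116
v_rel×d = (-10)·(7) − (-4)·(-13) = -122
since m = R²·116 − (-122)²:  R² = (14884 + 1820) / 116 = 144
R = √144 = 12  ⇒  r_B = 12 − 5 = 7

rB=7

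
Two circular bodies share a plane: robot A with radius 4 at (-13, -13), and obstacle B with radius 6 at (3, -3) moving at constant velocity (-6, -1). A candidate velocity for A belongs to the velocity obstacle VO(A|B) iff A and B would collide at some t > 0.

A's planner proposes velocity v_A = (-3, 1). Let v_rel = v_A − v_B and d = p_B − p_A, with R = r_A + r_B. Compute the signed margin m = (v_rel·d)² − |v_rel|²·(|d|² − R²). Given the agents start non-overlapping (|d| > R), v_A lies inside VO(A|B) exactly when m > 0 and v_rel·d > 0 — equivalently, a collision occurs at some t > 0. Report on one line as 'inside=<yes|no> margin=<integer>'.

d = (16, 10),  |d|² = 356;  R = 4+6 = 10,  c = 356−10² = 256
v_rel = (3, 2),  |v_rel|² = 13;  v_rel·d = (3)·(16) + (2)·(10) = 68
13·t² − 136·t + 256 = 0  ⇒  m = 68² − 13·256 = 1296
m = 1296 > 0,  v_rel·d = 68 > 0  ⇒  inside

inside=yes margin=1296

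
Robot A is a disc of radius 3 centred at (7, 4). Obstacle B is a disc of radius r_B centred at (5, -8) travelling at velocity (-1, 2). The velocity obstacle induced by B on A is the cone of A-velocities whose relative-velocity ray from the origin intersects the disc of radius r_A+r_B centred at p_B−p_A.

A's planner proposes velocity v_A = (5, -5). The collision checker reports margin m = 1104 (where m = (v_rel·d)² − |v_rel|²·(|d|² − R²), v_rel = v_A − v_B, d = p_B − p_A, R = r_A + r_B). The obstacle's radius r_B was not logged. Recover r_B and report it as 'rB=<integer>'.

m = 1104
d = (-2, -12);  v_rel = (6, -7),  |v_rel|² = 85
v_rel×d = (6)·(-12) − (-7)·(-2) = -86
since m = R²·85 − (-86)²:  R² = (7396 + 1104) / 85 = 100
R = √100 = 10  ⇒  r_B = 10 − 3 = 7

rB=7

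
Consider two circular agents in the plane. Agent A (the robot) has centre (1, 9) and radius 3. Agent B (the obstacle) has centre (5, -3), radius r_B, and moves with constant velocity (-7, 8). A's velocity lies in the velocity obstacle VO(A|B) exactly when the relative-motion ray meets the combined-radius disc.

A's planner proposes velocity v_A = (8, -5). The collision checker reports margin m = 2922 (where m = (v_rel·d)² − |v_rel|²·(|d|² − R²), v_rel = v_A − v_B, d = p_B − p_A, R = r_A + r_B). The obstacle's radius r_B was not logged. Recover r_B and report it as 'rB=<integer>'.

m = 2922
d = (4, -12);  v_rel = (15, -13),  |v_rel|² = 394
v_rel×d = (15)·(-12) − (-13)·(4) = -128
since m = R²·394 − (-128)²:  R² = (16384 + 2922) / 394 = 49
R = √49 = 7  ⇒  r_B = 7 − 3 = 4

rB=4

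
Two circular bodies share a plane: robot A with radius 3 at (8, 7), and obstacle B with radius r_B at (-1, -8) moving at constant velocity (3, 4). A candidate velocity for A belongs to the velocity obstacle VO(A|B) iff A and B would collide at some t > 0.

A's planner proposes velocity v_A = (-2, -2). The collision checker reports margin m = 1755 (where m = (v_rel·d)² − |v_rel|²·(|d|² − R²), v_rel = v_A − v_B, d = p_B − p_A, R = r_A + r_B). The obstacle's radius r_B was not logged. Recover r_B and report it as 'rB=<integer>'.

m = 1755
d = (-9, -15);  v_rel = (-5, -6),  |v_rel|² = 61
v_rel×d = (-5)·(-15) − (-6)·(-9) = 21
since m = R²·61 − 21²:  R² = (441 + 1755) / 61 = 36
R = √36 = 6  ⇒  r_B = 6 − 3 = 3

rB=3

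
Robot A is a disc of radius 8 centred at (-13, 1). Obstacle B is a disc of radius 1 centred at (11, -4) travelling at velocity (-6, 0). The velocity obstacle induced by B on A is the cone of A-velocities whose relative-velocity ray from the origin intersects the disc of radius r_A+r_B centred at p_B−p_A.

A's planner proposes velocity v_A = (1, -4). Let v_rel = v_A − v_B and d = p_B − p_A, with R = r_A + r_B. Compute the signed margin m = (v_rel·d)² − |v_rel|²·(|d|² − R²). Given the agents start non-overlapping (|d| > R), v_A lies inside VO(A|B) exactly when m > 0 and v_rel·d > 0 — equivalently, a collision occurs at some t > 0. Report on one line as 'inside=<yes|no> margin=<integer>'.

d = (24, -5),  |d|² = 601;  R = 8+1 = 9,  c = 601−9² = 520
v_rel = (7, -4),  |v_rel|² = 65;  v_rel·d = (7)·(24) + (-4)·(-5) = 188
65·t² − 376·t + 520 = 0  ⇒  m = 188² − 65·520 = 1544
m = 1544 > 0,  v_rel·d = 188 > 0  ⇒  inside

inside=yes margin=1544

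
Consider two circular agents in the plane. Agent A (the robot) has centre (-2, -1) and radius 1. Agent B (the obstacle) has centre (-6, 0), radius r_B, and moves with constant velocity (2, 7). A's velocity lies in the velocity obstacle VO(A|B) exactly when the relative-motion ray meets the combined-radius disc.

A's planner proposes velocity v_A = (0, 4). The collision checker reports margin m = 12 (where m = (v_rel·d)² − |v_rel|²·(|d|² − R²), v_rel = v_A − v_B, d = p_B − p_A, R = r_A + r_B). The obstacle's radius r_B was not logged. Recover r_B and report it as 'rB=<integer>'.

m = 12
d = (-4, 1);  v_rel = (-2, -3),  |v_rel|² = 13
v_rel×d = (-2)·(1) − (-3)·(-4) = -14
since m = R²·13 − (-14)²:  R² = (196 + 12) / 13 = 16
R = √16 = 4  ⇒  r_B = 4 − 1 = 3

rB=3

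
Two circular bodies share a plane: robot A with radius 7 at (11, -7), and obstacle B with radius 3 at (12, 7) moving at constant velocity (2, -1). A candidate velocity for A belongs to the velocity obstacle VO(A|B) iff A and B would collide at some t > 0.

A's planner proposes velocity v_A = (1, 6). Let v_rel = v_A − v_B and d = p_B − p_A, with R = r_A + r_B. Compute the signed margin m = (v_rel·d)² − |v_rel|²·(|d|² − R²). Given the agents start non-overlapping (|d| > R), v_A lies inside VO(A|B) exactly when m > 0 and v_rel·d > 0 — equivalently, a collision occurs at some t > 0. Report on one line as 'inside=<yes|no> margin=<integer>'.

d = (1, 14),  |d|² = 197;  R = 7+3 = 10,  c = 197−10² = 97
v_rel = (-1, 7),  |v_rel|² = 50;  v_rel·d = (-1)·(1) + (7)·(14) = 97
50·t² − 194·t + 97 = 0  ⇒  m = 97² − 50·97 = 4559
m = 4559 > 0,  v_rel·d = 97 > 0  ⇒  inside

inside=yes margin=4559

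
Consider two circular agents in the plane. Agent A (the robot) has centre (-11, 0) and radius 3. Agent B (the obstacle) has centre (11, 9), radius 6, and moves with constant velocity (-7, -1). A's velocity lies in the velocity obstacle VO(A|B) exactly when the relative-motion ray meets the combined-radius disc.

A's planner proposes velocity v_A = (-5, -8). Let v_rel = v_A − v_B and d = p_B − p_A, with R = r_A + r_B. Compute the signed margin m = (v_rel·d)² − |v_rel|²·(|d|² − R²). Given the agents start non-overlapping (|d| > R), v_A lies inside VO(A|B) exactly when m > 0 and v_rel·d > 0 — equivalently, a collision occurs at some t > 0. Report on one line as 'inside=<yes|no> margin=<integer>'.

d = (22, 9),  |d|² = 565;  R = 3+6 = 9,  c = 565−9² = 484
v_rel = (2, -7),  |v_rel|² = 53;  v_rel·d = (2)·(22) + (-7)·(9) = -19
53·t² + 38·t + 484 = 0  ⇒  m = (-19)² − 53·484 = -25291
m = -25291 < 0,  v_rel·d = -19 < 0  ⇒  outside

inside=no margin=-25291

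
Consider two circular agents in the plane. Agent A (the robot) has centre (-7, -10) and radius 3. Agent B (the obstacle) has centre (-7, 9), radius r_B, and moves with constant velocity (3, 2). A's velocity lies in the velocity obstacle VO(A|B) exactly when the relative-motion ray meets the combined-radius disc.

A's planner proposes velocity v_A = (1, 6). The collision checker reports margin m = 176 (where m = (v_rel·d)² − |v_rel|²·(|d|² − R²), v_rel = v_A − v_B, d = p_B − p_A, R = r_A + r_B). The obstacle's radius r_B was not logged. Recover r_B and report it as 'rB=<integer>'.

m = 176
d = (0, 19);  v_rel = (-2, 4),  |v_rel|² = 20
v_rel×d = (-2)·(19) − (4)·(0) = -38
since m = R²·20 − (-38)²:  R² = (1444 + 176) / 20 = 81
R = √81 = 9  ⇒  r_B = 9 − 3 = 6

rB=6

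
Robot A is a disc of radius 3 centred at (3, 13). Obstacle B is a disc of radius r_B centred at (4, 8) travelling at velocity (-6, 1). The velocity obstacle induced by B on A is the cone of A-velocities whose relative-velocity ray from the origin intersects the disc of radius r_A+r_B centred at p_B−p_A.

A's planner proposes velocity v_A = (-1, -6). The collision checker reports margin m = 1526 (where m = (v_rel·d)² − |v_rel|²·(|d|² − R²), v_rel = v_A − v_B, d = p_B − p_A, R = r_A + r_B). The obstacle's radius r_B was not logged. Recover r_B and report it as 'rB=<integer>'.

m = 1526
d = (1, -5);  v_rel = (5, -7),  |v_rel|² = 74
v_rel×d = (5)·(-5) − (-7)·(1) = -18
since m = R²·74 − (-18)²:  R² = (324 + 1526) / 74 = 25
R = √25 = 5  ⇒  r_B = 5 − 3 = 2

rB=2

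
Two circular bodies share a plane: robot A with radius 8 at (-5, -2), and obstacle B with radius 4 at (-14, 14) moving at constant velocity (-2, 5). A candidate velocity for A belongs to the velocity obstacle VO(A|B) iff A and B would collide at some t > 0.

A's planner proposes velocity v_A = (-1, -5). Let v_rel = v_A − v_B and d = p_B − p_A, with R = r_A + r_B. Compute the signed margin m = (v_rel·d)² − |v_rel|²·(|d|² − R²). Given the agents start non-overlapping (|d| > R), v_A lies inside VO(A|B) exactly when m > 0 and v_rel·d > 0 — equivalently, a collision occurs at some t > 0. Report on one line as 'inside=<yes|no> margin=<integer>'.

d = (-9, 16),  |d|² = 337;  R = 8+4 = 12,  c = 337−12² = 193
v_rel = (1, -10),  |v_rel|² = 101;  v_rel·d = (1)·(-9) + (-10)·(16) = -169
101·t² + 338·t + 193 = 0  ⇒  m = (-169)² − 101·193 = 9068
m = 9068 > 0,  v_rel·d = -169 < 0  ⇒  outside

inside=no margin=9068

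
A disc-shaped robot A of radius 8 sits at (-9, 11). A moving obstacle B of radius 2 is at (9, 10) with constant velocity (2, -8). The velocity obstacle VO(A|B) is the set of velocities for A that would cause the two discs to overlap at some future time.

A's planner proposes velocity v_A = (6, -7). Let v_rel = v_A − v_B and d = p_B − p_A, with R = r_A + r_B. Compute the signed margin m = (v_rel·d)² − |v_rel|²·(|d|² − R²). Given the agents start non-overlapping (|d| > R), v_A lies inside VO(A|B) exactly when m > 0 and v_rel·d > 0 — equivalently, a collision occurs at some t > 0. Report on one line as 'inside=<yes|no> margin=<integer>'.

d = (18, -1),  |d|² = 325;  R = 8+2 = 10,  c = 325−10² = 225
v_rel = (4, 1),  |v_rel|² = 17;  v_rel·d = (4)·(18) + (1)·(-1) = 71
17·t² − 142·t + 225 = 0  ⇒  m = 71² − 17·225 = 1216
m = 1216 > 0,  v_rel·d = 71 > 0  ⇒  inside

inside=yes margin=1216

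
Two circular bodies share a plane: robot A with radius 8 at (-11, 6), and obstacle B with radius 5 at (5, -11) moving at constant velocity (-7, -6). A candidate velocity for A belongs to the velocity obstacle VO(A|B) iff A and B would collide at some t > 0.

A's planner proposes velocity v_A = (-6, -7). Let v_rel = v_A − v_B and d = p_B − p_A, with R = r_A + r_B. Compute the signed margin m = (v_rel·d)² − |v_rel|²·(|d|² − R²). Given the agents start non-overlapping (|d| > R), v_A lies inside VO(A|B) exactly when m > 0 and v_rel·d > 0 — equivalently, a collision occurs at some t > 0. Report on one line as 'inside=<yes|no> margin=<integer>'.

d = (16, -17),  |d|² = 545;  R = 8+5 = 13,  c = 545−13² = 376
v_rel = (1, -1),  |v_rel|² = 2;  v_rel·d = (1)·(16) + (-1)·(-17) = 33
2·t² − 66·t + 376 = 0  ⇒  m = 33² − 2·376 = 337
m = 337 > 0,  v_rel·d = 33 > 0  ⇒  inside

inside=yes margin=337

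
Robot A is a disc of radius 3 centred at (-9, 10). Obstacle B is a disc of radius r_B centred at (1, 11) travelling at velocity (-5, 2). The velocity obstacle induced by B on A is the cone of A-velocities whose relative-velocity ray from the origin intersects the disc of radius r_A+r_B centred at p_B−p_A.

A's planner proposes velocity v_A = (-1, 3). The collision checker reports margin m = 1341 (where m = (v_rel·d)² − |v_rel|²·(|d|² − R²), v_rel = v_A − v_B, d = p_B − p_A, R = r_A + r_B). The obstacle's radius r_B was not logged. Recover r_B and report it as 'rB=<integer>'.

m = 1341
d = (10, 1);  v_rel = (4, 1),  |v_rel|² = 17
v_rel×d = (4)·(1) − (1)·(10) = -6
since m = R²·17 − (-6)²:  R² = (36 + 1341) / 17 = 81
R = √81 = 9  ⇒  r_B = 9 − 3 = 6

rB=6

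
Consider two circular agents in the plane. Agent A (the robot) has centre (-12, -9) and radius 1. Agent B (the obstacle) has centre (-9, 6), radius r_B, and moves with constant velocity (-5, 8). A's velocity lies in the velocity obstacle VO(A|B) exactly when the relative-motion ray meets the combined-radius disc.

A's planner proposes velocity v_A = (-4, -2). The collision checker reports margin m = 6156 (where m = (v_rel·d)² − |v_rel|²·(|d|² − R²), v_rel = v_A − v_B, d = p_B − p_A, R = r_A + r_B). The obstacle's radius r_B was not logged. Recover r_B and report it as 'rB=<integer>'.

m = 6156
d = (3, 15);  v_rel = (1, -10),  |v_rel|² = 101
v_rel×d = (1)·(15) − (-10)·(3) = 45
since m = R²·101 − 45²:  R² = (2025 + 6156) / 101 = 81
R = √81 = 9  ⇒  r_B = 9 − 1 = 8

rB=8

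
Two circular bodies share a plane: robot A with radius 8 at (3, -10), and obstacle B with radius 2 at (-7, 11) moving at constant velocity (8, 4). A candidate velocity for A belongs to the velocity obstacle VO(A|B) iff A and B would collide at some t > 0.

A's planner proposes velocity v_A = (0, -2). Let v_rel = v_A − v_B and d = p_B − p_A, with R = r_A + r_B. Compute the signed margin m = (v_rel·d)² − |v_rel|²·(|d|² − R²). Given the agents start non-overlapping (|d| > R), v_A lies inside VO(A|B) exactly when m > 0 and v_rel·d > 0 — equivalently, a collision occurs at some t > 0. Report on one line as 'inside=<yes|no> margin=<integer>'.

d = (-10, 21),  |d|² = 541;  R = 8+2 = 10,  c = 541−10² = 441
v_rel = (-8, -6),  |v_rel|² = 100;  v_rel·d = (-8)·(-10) + (-6)·(21) = -46
100·t² + 92·t + 441 = 0  ⇒  m = (-46)² − 100·441 = -41984
m = -41984 < 0,  v_rel·d = -46 < 0  ⇒  outside

inside=no margin=-41984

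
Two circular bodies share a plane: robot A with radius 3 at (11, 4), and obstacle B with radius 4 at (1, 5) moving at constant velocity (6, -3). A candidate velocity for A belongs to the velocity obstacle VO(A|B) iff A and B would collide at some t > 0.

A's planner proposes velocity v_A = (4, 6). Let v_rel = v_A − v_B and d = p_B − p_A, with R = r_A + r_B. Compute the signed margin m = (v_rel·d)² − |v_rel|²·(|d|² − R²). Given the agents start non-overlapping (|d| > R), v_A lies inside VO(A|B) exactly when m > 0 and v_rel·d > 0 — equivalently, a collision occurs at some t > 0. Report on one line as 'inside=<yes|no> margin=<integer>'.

d = (-10, 1),  |d|² = 101;  R = 3+4 = 7,  c = 101−7² = 52
v_rel = (-2, 9),  |v_rel|² = 85;  v_rel·d = (-2)·(-10) + (9)·(1) = 29
85·t² − 58·t + 52 = 0  ⇒  m = 29² − 85·52 = -3579
m = -3579 < 0,  v_rel·d = 29 > 0  ⇒  outside

inside=no margin=-3579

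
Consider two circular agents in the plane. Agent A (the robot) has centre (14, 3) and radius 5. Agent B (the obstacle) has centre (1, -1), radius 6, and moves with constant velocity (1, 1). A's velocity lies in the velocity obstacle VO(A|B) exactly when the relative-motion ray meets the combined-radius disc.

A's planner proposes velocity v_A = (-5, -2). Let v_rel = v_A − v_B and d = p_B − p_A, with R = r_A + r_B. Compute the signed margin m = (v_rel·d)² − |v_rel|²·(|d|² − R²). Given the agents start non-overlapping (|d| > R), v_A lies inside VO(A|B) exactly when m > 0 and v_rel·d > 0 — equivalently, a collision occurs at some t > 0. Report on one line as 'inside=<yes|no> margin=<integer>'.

d = (-13, -4),  |d|² = 185;  R = 5+6 = 11,  c = 185−11² = 64
v_rel = (-6, -3),  |v_rel|² = 45;  v_rel·d = (-6)·(-13) + (-3)·(-4) = 90
45·t² − 180·t + 64 = 0  ⇒  m = 90² − 45·64 = 5220
m = 5220 > 0,  v_rel·d = 90 > 0  ⇒  inside

inside=yes margin=5220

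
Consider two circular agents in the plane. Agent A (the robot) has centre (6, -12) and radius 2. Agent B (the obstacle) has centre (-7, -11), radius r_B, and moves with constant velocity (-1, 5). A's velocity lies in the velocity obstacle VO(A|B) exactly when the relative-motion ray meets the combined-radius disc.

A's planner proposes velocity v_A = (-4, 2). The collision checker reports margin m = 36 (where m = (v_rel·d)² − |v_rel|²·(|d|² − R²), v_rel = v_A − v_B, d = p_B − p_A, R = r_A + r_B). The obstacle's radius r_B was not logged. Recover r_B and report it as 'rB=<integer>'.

m = 36
d = (-13, 1);  v_rel = (-3, -3),  |v_rel|² = 18
v_rel×d = (-3)·(1) − (-3)·(-13) = -42
since m = R²·18 − (-42)²:  R² = (1764 + 36) / 18 = 100
R = √100 = 10  ⇒  r_B = 10 − 2 = 8

rB=8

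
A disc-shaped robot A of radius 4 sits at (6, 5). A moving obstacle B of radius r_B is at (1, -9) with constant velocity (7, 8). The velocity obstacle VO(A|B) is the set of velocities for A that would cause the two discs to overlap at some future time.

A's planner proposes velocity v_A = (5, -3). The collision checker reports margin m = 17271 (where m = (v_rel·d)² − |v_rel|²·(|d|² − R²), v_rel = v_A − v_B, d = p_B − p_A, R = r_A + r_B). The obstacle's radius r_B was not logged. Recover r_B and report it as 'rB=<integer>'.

m = 17271
d = (-5, -14);  v_rel = (-2, -11),  |v_rel|² = 125
v_rel×d = (-2)·(-14) − (-11)·(-5) = -27
since m = R²·125 − (-27)²:  R² = (729 + 17271) / 125 = 144
R = √144 = 12  ⇒  r_B = 12 − 4 = 8

rB=8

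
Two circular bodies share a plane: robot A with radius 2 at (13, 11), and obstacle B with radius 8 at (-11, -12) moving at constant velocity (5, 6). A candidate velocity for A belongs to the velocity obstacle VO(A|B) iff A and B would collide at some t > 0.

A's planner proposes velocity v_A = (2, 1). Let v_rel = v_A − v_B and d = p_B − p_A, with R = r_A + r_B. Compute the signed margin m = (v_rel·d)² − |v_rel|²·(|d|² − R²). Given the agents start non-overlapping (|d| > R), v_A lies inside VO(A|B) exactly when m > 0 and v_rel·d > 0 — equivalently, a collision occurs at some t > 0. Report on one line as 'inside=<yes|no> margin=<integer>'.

d = (-24, -23),  |d|² = 1105;  R = 2+8 = 10,  c = 1105−10² = 1005
v_rel = (-3, -5),  |v_rel|² = 34;  v_rel·d = (-3)·(-24) + (-5)·(-23) = 187
34·t² − 374·t + 1005 = 0  ⇒  m = 187² − 34·1005 = 799
m = 799 > 0,  v_rel·d = 187 > 0  ⇒  inside

inside=yes margin=799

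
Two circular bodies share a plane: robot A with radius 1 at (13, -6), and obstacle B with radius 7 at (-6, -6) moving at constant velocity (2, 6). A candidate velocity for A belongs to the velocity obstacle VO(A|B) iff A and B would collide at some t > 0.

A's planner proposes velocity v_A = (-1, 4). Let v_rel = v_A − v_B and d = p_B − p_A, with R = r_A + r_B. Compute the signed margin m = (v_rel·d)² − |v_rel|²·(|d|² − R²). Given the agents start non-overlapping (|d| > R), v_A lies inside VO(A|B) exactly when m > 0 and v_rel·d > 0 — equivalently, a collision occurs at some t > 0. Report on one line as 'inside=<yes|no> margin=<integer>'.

d = (-19, 0),  |d|² = 361;  R = 1+7 = 8,  c = 361−8² = 297
v_rel = (-3, -2),  |v_rel|² = 13;  v_rel·d = (-3)·(-19) + (-2)·(0) = 57
13·t² − 114·t + 297 = 0  ⇒  m = 57² − 13·297 = -612
m = -612 < 0,  v_rel·d = 57 > 0  ⇒  outside

inside=no margin=-612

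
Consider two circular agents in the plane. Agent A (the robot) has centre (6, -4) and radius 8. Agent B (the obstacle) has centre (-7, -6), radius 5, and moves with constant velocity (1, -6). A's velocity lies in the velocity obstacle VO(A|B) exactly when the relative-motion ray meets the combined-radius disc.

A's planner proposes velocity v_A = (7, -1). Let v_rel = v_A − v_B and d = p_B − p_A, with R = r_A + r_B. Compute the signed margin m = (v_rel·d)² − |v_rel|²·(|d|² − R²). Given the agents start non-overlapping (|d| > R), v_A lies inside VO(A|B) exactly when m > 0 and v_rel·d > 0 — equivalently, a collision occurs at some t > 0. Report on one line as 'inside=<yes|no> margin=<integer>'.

d = (-13, -2),  |d|² = 173;  R = 8+5 = 13,  c = 173−13² = 4
v_rel = (6, 5),  |v_rel|² = 61;  v_rel·d = (6)·(-13) + (5)·(-2) = -88
61·t² + 176·t + 4 = 0  ⇒  m = (-88)² − 61·4 = 7500
m = 7500 > 0,  v_rel·d = -88 < 0  ⇒  outside

inside=no margin=7500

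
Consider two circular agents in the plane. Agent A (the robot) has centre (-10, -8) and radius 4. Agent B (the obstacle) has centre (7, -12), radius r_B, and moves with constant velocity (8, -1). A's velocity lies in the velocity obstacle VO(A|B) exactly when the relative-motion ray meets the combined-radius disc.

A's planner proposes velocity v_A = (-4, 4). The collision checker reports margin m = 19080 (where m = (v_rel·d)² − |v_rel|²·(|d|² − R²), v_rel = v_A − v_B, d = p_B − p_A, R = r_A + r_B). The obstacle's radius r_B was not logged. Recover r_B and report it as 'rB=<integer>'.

m = 19080
d = (17, -4);  v_rel = (-12, 5),  |v_rel|² = 169
v_rel×d = (-12)·(-4) − (5)·(17) = -37
since m = R²·169 − (-37)²:  R² = (1369 + 19080) / 169 = 121
R = √121 = 11  ⇒  r_B = 11 − 4 = 7

rB=7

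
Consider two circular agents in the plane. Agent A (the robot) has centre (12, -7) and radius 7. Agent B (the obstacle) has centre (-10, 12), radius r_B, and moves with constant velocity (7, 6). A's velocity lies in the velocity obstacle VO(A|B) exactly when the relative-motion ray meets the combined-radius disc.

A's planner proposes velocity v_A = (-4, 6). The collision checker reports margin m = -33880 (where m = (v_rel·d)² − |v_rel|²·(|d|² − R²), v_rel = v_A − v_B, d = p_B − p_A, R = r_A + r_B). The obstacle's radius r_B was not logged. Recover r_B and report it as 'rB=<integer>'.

m = -33880
d = (-22, 19);  v_rel = (-11, 0),  |v_rel|² = 121
v_rel×d = (-11)·(19) − (0)·(-22) = -209
since m = R²·121 − (-209)²:  R² = (43681 + -33880) / 121 = 81
R = √81 = 9  ⇒  r_B = 9 − 7 = 2

rB=2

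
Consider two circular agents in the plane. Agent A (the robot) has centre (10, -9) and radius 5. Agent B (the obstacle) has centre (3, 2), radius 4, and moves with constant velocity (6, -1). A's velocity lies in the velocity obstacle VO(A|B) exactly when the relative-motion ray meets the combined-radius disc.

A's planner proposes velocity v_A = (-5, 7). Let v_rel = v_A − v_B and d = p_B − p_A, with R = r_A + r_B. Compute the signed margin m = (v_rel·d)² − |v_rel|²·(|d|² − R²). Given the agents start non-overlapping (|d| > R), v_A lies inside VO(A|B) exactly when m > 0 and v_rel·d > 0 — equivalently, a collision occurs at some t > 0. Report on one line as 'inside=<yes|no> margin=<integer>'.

d = (-7, 11),  |d|² = 170;  R = 5+4 = 9,  c = 170−9² = 89
v_rel = (-11, 8),  |v_rel|² = 185;  v_rel·d = (-11)·(-7) + (8)·(11) = 165
185·t² − 330·t + 89 = 0  ⇒  m = 165² − 185·89 = 10760
m = 10760 > 0,  v_rel·d = 165 > 0  ⇒  inside

inside=yes margin=10760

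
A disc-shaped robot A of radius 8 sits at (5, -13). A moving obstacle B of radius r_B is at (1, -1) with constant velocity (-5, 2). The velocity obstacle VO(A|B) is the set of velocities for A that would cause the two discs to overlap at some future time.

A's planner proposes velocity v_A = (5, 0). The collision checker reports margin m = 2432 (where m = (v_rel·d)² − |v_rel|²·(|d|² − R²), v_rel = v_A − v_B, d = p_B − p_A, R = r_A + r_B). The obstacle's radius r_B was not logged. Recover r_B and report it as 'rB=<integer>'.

m = 2432
d = (-4, 12);  v_rel = (10, -2),  |v_rel|² = 104
v_rel×d = (10)·(12) − (-2)·(-4) = 112
since m = R²·104 − 112²:  R² = (12544 + 2432) / 104 = 144
R = √144 = 12  ⇒  r_B = 12 − 8 = 4

rB=4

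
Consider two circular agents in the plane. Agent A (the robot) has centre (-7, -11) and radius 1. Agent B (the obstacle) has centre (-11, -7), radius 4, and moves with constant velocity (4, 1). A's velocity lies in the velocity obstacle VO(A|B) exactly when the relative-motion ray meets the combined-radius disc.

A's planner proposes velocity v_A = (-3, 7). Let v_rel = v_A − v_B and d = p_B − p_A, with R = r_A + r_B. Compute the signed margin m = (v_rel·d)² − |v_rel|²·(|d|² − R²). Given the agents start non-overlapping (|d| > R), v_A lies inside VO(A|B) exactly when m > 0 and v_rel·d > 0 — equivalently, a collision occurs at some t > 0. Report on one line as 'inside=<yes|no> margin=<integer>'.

d = (-4, 4),  |d|² = 32;  R = 1+4 = 5,  c = 32−5² = 7
v_rel = (-7, 6),  |v_rel|² = 85;  v_rel·d = (-7)·(-4) + (6)·(4) = 52
85·t² − 104·t + 7 = 0  ⇒  m = 52² − 85·7 = 2109
m = 2109 > 0,  v_rel·d = 52 > 0  ⇒  inside

inside=yes margin=2109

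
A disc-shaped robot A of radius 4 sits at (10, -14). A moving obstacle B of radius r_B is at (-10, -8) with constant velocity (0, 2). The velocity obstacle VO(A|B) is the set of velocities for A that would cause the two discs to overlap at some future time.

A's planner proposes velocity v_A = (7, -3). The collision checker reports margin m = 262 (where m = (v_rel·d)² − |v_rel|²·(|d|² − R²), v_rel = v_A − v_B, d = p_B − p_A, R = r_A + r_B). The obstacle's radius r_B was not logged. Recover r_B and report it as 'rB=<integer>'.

m = 262
d = (-20, 6);  v_rel = (7, -5),  |v_rel|² = 74
v_rel×d = (7)·(6) − (-5)·(-20) = -58
since m = R²·74 − (-58)²:  R² = (3364 + 262) / 74 = 49
R = √49 = 7  ⇒  r_B = 7 − 4 = 3

rB=3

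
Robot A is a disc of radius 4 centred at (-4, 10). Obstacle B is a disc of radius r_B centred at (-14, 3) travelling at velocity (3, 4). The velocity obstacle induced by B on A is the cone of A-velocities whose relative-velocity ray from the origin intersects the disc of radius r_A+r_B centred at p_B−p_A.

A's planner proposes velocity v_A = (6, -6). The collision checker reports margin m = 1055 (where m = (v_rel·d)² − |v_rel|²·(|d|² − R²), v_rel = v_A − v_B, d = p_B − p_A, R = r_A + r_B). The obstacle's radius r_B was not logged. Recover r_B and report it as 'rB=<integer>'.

m = 1055
d = (-10, -7);  v_rel = (3, -10),  |v_rel|² = 109
v_rel×d = (3)·(-7) − (-10)·(-10) = -121
since m = R²·109 − (-121)²:  R² = (14641 + 1055) / 109 = 144
R = √144 = 12  ⇒  r_B = 12 − 4 = 8

rB=8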